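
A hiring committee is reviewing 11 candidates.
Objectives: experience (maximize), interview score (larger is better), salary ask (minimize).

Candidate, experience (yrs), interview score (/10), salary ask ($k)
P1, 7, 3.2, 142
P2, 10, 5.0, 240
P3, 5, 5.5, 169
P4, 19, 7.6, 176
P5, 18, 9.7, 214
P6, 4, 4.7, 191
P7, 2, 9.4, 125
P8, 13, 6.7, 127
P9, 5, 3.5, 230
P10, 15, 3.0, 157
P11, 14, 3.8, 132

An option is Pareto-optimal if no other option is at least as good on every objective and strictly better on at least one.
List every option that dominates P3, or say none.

P8: experience 13≥5, interview score 6.7≥5.5, salary ask 127≤169 — dominates P3.
Others (P1, P2, P4, P5, P6, P7, P9, P10, P11) are each worse than P3 on at least one objective.

P8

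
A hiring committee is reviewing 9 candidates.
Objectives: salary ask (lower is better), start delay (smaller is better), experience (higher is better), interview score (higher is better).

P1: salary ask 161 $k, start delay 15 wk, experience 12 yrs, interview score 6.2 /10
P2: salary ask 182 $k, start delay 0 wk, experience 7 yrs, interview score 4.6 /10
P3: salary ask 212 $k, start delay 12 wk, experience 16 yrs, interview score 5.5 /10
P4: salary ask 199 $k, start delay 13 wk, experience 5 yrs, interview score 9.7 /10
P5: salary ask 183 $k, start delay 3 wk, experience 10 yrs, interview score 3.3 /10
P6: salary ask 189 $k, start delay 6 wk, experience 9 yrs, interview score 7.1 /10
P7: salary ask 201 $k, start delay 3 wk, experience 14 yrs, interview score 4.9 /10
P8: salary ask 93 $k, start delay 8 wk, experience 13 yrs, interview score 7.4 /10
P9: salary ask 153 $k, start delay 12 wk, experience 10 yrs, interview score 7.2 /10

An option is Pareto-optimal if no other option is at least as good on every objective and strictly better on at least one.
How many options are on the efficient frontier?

7

P1: dominated by P8 (salary ask 93≤161, start delay 8≤15, experience 13≥12, interview score 7.4≥6.2).
P2: not dominated (best start delay).
P3: not dominated (best experience).
P4: not dominated (best interview score).
P5: not dominated.
P6: not dominated.
P7: not dominated.
P8: not dominated (best salary ask).
P9: dominated by P8 (salary ask 93≤153, start delay 8≤12, experience 13≥10, interview score 7.4≥7.2).
Pareto-optimal: P2, P3, P4, P5, P6, P7, P8 → 7.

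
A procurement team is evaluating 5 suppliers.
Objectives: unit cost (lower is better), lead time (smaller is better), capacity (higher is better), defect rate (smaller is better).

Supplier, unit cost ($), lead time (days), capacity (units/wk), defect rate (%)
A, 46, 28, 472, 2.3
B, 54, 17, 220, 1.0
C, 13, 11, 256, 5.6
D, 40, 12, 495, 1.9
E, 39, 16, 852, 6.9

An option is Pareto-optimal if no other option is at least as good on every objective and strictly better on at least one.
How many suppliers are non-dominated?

4

A: dominated by D (unit cost 40≤46, lead time 12≤28, capacity 495≥472, defect rate 1.9≤2.3).
B: not dominated (best defect rate).
C: not dominated (best unit cost).
D: not dominated.
E: not dominated (best capacity).
Pareto-optimal: B, C, D, E → 4.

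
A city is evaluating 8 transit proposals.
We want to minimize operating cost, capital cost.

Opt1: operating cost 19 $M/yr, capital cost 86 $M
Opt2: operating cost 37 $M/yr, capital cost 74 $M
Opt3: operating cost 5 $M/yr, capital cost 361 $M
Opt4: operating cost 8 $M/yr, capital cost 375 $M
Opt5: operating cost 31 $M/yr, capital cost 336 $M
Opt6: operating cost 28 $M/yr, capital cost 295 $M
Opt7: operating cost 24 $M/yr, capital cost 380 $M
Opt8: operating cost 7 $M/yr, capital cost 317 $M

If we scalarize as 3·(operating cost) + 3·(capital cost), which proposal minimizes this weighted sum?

Opt1: 3·19 + 3·86 = 315
Opt2: 3·37 + 3·74 = 333
Opt3: 3·5 + 3·361 = 1098
Opt4: 3·8 + 3·375 = 1149
Opt5: 3·31 + 3·336 = 1101
Opt6: 3·28 + 3·295 = 969
Opt7: 3·24 + 3·380 = 1212
Opt8: 3·7 + 3·317 = 972
Lowest: Opt1 at 315.

Opt1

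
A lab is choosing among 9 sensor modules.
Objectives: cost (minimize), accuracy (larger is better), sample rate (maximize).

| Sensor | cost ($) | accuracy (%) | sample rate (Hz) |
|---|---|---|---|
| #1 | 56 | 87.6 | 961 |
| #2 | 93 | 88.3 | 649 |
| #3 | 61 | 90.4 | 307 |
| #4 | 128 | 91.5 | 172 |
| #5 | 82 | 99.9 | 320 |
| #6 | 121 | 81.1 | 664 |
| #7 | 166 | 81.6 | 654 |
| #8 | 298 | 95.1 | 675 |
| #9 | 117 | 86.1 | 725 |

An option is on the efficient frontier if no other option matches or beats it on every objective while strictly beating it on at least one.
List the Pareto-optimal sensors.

#1: not dominated (best cost).
#2: not dominated.
#3: not dominated.
#4: dominated by #5 (cost 82≤128, accuracy 99.9≥91.5, sample rate 320≥172).
#5: not dominated (best accuracy).
#6: dominated by #1 (cost 56≤121, accuracy 87.6≥81.1, sample rate 961≥664).
#7: dominated by #1 (cost 56≤166, accuracy 87.6≥81.6, sample rate 961≥654).
#8: not dominated.
#9: dominated by #1 (cost 56≤117, accuracy 87.6≥86.1, sample rate 961≥725).

#1, #2, #3, #5, #8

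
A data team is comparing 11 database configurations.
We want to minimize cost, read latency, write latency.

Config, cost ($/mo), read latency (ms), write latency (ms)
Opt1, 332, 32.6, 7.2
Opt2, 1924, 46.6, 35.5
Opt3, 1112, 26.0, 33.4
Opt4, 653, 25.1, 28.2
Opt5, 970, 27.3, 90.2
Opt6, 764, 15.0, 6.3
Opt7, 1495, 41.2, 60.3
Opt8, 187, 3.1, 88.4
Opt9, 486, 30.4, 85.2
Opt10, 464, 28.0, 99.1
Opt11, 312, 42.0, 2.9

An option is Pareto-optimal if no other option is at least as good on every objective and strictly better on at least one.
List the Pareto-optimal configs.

Opt1: not dominated.
Opt2: dominated by Opt1 (cost 332≤1924, read latency 32.6≤46.6, write latency 7.2≤35.5).
Opt3: dominated by Opt4 (cost 653≤1112, read latency 25.1≤26.0, write latency 28.2≤33.4).
Opt4: not dominated.
Opt5: dominated by Opt4 (cost 653≤970, read latency 25.1≤27.3, write latency 28.2≤90.2).
Opt6: not dominated.
Opt7: dominated by Opt1 (cost 332≤1495, read latency 32.6≤41.2, write latency 7.2≤60.3).
Opt8: not dominated (best cost).
Opt9: not dominated.
Opt10: dominated by Opt8 (cost 187≤464, read latency 3.1≤28.0, write latency 88.4≤99.1).
Opt11: not dominated (best write latency).

Opt1, Opt4, Opt6, Opt8, Opt9, Opt11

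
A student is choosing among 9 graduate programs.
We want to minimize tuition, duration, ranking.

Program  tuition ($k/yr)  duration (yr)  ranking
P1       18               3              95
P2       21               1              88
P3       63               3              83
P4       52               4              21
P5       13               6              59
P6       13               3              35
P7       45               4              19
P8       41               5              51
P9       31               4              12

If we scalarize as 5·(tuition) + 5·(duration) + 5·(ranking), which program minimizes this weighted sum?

P9

P1: 5·18 + 5·3 + 5·95 = 580
P2: 5·21 + 5·1 + 5·88 = 550
P3: 5·63 + 5·3 + 5·83 = 745
P4: 5·52 + 5·4 + 5·21 = 385
P5: 5·13 + 5·6 + 5·59 = 390
P6: 5·13 + 5·3 + 5·35 = 255
P7: 5·45 + 5·4 + 5·19 = 340
P8: 5·41 + 5·5 + 5·51 = 485
P9: 5·31 + 5·4 + 5·12 = 235
Lowest: P9 at 235.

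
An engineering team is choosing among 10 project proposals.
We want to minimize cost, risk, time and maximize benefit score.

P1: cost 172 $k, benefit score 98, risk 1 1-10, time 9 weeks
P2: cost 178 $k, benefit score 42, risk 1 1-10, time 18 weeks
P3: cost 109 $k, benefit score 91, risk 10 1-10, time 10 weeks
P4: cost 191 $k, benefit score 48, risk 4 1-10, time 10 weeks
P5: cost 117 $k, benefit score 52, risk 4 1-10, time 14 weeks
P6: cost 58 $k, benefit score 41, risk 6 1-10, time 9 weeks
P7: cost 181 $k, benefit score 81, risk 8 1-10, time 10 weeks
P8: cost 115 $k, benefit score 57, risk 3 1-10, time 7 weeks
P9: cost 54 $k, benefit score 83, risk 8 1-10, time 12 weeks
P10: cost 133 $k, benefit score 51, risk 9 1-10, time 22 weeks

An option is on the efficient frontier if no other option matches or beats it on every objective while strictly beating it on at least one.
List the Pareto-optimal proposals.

P1, P3, P6, P8, P9

P1: not dominated (best benefit score).
P2: dominated by P1 (cost 172≤178, benefit score 98≥42, risk 1≤1, time 9≤18).
P3: not dominated.
P4: dominated by P1 (cost 172≤191, benefit score 98≥48, risk 1≤4, time 9≤10).
P5: dominated by P8 (cost 115≤117, benefit score 57≥52, risk 3≤4, time 7≤14).
P6: not dominated.
P7: dominated by P1 (cost 172≤181, benefit score 98≥81, risk 1≤8, time 9≤10).
P8: not dominated (best time).
P9: not dominated (best cost).
P10: dominated by P5 (cost 117≤133, benefit score 52≥51, risk 4≤9, time 14≤22).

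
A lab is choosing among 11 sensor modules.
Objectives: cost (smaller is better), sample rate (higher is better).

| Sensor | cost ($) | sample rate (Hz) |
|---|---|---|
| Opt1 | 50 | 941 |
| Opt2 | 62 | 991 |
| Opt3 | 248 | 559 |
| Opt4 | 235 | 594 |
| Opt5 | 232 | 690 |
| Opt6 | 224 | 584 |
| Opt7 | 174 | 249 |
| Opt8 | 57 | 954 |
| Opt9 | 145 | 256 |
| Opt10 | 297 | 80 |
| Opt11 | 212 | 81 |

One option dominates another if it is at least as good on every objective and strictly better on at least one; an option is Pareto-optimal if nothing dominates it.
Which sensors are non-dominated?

Opt1: not dominated (best cost).
Opt2: not dominated (best sample rate).
Opt3: dominated by Opt1 (cost 50≤248, sample rate 941≥559).
Opt4: dominated by Opt1 (cost 50≤235, sample rate 941≥594).
Opt5: dominated by Opt1 (cost 50≤232, sample rate 941≥690).
Opt6: dominated by Opt1 (cost 50≤224, sample rate 941≥584).
Opt7: dominated by Opt1 (cost 50≤174, sample rate 941≥249).
Opt8: not dominated.
Opt9: dominated by Opt1 (cost 50≤145, sample rate 941≥256).
Opt10: dominated by Opt1 (cost 50≤297, sample rate 941≥80).
Opt11: dominated by Opt1 (cost 50≤212, sample rate 941≥81).

Opt1, Opt2, Opt8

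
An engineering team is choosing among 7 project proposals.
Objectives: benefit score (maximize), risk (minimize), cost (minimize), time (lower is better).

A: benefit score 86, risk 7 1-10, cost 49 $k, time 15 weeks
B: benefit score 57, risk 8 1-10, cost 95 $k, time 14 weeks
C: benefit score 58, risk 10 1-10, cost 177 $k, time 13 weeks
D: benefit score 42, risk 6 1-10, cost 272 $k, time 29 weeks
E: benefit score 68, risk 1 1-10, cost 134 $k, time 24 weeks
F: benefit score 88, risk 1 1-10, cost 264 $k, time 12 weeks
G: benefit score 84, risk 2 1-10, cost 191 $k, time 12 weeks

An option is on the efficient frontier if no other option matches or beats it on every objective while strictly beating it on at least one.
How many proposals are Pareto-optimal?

A: not dominated (best cost).
B: not dominated.
C: not dominated.
D: dominated by E (benefit score 68≥42, risk 1≤6, cost 134≤272, time 24≤29).
E: not dominated.
F: not dominated (best benefit score).
G: not dominated.
Pareto-optimal: A, B, C, E, F, G → 6.

6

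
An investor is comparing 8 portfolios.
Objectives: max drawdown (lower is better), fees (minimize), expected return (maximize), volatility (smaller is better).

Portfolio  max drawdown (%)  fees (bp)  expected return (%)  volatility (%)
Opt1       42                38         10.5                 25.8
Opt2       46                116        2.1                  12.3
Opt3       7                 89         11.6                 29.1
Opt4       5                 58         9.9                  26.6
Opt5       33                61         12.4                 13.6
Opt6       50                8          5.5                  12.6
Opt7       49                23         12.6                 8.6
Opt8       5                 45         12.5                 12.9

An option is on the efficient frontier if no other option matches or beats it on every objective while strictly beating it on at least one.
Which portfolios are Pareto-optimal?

Opt1: not dominated.
Opt2: not dominated.
Opt3: dominated by Opt8 (max drawdown 5≤7, fees 45≤89, expected return 12.5≥11.6, volatility 12.9≤29.1).
Opt4: dominated by Opt8 (max drawdown 5≤5, fees 45≤58, expected return 12.5≥9.9, volatility 12.9≤26.6).
Opt5: dominated by Opt8 (max drawdown 5≤33, fees 45≤61, expected return 12.5≥12.4, volatility 12.9≤13.6).
Opt6: not dominated (best fees).
Opt7: not dominated (best expected return).
Opt8: not dominated.

Opt1, Opt2, Opt6, Opt7, Opt8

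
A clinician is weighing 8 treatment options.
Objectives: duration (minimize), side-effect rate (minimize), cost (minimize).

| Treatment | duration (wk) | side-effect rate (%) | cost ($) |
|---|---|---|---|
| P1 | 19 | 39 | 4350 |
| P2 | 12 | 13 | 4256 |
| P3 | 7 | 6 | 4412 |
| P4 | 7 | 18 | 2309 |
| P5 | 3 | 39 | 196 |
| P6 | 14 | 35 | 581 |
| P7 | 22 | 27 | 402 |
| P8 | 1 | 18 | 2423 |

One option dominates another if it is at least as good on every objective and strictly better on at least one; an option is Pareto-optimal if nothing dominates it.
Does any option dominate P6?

P1: worse on duration (19 vs 14).
P2: worse on cost (4256 vs 581).
P3: worse on cost (4412 vs 581).
P4: worse on cost (2309 vs 581).
P5: worse on side-effect rate (39 vs 35).
P7: worse on duration (22 vs 14).
P8: worse on cost (2423 vs 581).
No option is at least as good as P6 on every objective and strictly better on one.

No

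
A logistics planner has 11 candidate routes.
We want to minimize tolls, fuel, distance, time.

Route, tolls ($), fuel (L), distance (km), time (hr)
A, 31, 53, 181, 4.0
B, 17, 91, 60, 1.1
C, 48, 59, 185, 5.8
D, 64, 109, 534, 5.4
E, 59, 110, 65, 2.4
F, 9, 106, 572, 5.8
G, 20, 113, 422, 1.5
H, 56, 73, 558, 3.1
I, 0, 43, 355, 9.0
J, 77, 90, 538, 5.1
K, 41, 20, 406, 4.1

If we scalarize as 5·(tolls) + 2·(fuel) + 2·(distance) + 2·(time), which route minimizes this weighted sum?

A: 5·31 + 2·53 + 2·181 + 2·4.0 = 631.0
B: 5·17 + 2·91 + 2·60 + 2·1.1 = 389.2
C: 5·48 + 2·59 + 2·185 + 2·5.8 = 739.6
D: 5·64 + 2·109 + 2·534 + 2·5.4 = 1616.8
E: 5·59 + 2·110 + 2·65 + 2·2.4 = 649.8
F: 5·9 + 2·106 + 2·572 + 2·5.8 = 1412.6
G: 5·20 + 2·113 + 2·422 + 2·1.5 = 1173.0
H: 5·56 + 2·73 + 2·558 + 2·3.1 = 1548.2
I: 5·0 + 2·43 + 2·355 + 2·9.0 = 814.0
J: 5·77 + 2·90 + 2·538 + 2·5.1 = 1651.2
K: 5·41 + 2·20 + 2·406 + 2·4.1 = 1065.2
Lowest: B at 389.2.

B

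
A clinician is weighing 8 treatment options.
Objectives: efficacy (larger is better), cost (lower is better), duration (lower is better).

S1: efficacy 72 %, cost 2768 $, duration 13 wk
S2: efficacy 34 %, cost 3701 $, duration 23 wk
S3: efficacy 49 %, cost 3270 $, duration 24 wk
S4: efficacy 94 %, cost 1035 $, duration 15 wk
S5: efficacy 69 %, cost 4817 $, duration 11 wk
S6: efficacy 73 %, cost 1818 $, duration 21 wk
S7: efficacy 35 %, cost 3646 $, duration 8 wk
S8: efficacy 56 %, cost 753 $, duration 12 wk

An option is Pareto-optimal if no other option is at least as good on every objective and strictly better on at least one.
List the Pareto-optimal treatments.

S1: not dominated.
S2: dominated by S1 (efficacy 72≥34, cost 2768≤3701, duration 13≤23).
S3: dominated by S1 (efficacy 72≥49, cost 2768≤3270, duration 13≤24).
S4: not dominated (best efficacy).
S5: not dominated.
S6: dominated by S4 (efficacy 94≥73, cost 1035≤1818, duration 15≤21).
S7: not dominated (best duration).
S8: not dominated (best cost).

S1, S4, S5, S7, S8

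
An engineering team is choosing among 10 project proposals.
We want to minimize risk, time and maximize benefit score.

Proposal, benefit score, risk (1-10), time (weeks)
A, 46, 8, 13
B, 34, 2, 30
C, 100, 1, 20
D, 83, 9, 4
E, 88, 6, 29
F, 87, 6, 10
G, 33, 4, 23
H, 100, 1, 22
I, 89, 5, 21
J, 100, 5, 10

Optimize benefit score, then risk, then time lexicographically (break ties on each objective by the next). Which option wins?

First maximize benefit score: best is 100, kept {C, H, J}.
Then minimize risk: best is 1, kept {C, H}.
Then minimize time: best is 20, kept {C}.

C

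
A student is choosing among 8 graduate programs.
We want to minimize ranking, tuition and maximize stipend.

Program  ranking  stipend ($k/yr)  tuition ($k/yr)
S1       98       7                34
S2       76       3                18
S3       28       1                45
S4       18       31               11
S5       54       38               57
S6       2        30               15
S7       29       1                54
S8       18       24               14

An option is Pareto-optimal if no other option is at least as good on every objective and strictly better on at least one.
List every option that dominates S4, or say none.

none

S1: worse on ranking (98 vs 18).
S2: worse on ranking (76 vs 18).
S3: worse on ranking (28 vs 18).
S5: worse on ranking (54 vs 18).
S6: worse on stipend (30 vs 31).
S7: worse on ranking (29 vs 18).
S8: worse on stipend (24 vs 31).
No option dominates S4.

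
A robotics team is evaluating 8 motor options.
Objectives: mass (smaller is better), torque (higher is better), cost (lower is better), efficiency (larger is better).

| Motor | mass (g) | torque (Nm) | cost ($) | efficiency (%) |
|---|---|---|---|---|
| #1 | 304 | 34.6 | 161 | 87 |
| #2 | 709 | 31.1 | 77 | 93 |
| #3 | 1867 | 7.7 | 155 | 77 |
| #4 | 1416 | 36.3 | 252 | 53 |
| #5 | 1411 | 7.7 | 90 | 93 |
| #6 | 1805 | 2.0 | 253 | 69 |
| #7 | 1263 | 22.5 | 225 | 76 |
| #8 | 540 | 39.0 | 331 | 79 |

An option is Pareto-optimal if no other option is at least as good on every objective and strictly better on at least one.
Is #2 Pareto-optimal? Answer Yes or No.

#1: worse on cost (161 vs 77).
#3: worse on mass (1867 vs 709).
#4: worse on mass (1416 vs 709).
#5: worse on mass (1411 vs 709).
#6: worse on mass (1805 vs 709).
#7: worse on mass (1263 vs 709).
#8: worse on cost (331 vs 77).
No option is at least as good as #2 on every objective and strictly better on one.

Yes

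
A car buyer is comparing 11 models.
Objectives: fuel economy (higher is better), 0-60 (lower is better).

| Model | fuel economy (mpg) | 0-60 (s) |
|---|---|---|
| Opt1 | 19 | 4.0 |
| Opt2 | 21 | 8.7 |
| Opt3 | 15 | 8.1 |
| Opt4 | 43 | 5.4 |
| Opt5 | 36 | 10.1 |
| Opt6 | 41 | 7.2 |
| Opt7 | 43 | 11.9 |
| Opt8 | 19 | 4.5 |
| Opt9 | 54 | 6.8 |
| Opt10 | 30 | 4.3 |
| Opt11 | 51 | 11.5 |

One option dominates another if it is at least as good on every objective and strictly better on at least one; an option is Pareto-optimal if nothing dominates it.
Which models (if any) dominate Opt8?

Opt1: fuel economy 19≥19, 0-60 4.0≤4.5 — dominates Opt8.
Opt10: fuel economy 30≥19, 0-60 4.3≤4.5 — dominates Opt8.
Others (Opt2, Opt3, Opt4, Opt5, Opt6, Opt7, Opt9, Opt11) are each worse than Opt8 on at least one objective.

Opt1, Opt10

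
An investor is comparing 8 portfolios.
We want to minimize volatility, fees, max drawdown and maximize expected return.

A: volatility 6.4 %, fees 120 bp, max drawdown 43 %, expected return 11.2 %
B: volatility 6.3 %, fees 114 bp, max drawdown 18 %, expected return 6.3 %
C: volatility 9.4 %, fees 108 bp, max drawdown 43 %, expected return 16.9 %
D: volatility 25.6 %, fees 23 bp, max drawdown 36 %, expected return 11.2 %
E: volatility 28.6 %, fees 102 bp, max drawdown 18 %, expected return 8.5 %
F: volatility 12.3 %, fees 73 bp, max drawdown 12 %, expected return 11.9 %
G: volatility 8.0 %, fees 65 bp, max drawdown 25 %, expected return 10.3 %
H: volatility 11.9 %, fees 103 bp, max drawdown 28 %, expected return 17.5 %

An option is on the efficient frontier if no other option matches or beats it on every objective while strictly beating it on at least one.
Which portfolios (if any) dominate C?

A: worse on fees (120 vs 108).
B: worse on fees (114 vs 108).
D: worse on volatility (25.6 vs 9.4).
E: worse on volatility (28.6 vs 9.4).
F: worse on volatility (12.3 vs 9.4).
G: worse on expected return (10.3 vs 16.9).
H: worse on volatility (11.9 vs 9.4).
No option dominates C.

none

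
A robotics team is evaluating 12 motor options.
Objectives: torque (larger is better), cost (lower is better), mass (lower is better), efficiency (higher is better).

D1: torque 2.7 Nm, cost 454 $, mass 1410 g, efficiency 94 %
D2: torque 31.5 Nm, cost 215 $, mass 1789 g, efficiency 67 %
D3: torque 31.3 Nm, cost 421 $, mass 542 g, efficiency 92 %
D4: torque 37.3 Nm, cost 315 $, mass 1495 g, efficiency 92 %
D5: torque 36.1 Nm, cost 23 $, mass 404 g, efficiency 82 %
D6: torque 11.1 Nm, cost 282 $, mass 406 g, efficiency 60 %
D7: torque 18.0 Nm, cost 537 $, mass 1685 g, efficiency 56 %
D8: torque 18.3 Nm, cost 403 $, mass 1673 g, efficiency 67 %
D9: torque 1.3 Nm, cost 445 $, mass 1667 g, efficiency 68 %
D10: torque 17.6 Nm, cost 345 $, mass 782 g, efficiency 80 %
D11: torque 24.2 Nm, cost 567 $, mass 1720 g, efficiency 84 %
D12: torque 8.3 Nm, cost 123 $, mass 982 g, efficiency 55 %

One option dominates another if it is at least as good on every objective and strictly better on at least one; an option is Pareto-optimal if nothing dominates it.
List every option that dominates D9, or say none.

D3, D4, D5, D10

D3: torque 31.3≥1.3, cost 421≤445, mass 542≤1667, efficiency 92≥68 — dominates D9.
D4: torque 37.3≥1.3, cost 315≤445, mass 1495≤1667, efficiency 92≥68 — dominates D9.
D5: torque 36.1≥1.3, cost 23≤445, mass 404≤1667, efficiency 82≥68 — dominates D9.
D10: torque 17.6≥1.3, cost 345≤445, mass 782≤1667, efficiency 80≥68 — dominates D9.
Others (D1, D2, D6, D7, D8, D11, D12) are each worse than D9 on at least one objective.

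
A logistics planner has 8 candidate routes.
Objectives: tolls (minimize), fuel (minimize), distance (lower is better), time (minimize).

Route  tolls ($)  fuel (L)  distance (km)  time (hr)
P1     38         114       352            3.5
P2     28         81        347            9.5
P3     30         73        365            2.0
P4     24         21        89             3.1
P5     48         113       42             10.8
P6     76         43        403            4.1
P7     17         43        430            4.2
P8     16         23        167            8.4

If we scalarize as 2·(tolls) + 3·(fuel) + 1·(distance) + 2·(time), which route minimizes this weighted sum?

P4

P1: 2·38 + 3·114 + 1·352 + 2·3.5 = 777.0
P2: 2·28 + 3·81 + 1·347 + 2·9.5 = 665.0
P3: 2·30 + 3·73 + 1·365 + 2·2.0 = 648.0
P4: 2·24 + 3·21 + 1·89 + 2·3.1 = 206.2
P5: 2·48 + 3·113 + 1·42 + 2·10.8 = 498.6
P6: 2·76 + 3·43 + 1·403 + 2·4.1 = 692.2
P7: 2·17 + 3·43 + 1·430 + 2·4.2 = 601.4
P8: 2·16 + 3·23 + 1·167 + 2·8.4 = 284.8
Lowest: P4 at 206.2.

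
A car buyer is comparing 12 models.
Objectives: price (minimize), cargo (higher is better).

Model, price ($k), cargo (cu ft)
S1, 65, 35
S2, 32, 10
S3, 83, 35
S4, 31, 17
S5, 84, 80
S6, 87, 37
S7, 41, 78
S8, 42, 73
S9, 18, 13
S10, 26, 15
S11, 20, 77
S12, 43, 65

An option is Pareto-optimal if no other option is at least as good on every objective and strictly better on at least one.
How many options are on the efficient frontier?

4

S1: dominated by S7 (price 41≤65, cargo 78≥35).
S2: dominated by S4 (price 31≤32, cargo 17≥10).
S3: dominated by S1 (price 65≤83, cargo 35≥35).
S4: dominated by S11 (price 20≤31, cargo 77≥17).
S5: not dominated (best cargo).
S6: dominated by S5 (price 84≤87, cargo 80≥37).
S7: not dominated.
S8: dominated by S7 (price 41≤42, cargo 78≥73).
S9: not dominated (best price).
S10: dominated by S11 (price 20≤26, cargo 77≥15).
S11: not dominated.
S12: dominated by S7 (price 41≤43, cargo 78≥65).
Pareto-optimal: S5, S7, S9, S11 → 4.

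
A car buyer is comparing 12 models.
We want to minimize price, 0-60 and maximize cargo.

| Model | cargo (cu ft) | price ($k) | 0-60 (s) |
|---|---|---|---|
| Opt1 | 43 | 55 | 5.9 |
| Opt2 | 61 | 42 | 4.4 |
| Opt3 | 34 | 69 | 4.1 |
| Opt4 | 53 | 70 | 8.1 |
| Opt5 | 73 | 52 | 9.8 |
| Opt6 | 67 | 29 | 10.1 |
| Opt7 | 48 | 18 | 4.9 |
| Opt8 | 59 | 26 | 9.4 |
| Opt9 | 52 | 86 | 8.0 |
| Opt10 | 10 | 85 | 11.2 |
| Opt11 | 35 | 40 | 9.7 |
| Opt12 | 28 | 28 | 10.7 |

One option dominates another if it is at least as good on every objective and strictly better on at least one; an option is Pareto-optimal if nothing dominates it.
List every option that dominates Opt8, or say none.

Opt1: worse on cargo (43 vs 59).
Opt2: worse on price (42 vs 26).
Opt3: worse on cargo (34 vs 59).
Opt4: worse on cargo (53 vs 59).
Opt5: worse on price (52 vs 26).
Opt6: worse on price (29 vs 26).
Opt7: worse on cargo (48 vs 59).
Opt9: worse on cargo (52 vs 59).
Opt10: worse on cargo (10 vs 59).
Opt11: worse on cargo (35 vs 59).
Opt12: worse on cargo (28 vs 59).
No option dominates Opt8.

none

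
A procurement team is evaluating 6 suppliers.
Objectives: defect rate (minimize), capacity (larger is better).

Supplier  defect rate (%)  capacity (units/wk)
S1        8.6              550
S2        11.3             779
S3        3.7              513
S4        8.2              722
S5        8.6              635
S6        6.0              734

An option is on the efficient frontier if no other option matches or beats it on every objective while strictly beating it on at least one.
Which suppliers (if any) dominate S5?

S4: defect rate 8.2≤8.6, capacity 722≥635 — dominates S5.
S6: defect rate 6.0≤8.6, capacity 734≥635 — dominates S5.
Others (S1, S2, S3) are each worse than S5 on at least one objective.

S4, S6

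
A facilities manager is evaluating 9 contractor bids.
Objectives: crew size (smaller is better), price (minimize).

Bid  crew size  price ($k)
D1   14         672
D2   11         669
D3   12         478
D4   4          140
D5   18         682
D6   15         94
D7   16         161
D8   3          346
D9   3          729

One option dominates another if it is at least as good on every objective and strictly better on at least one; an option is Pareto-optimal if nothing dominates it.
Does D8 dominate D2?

D8 vs D2: crew size 3≤11, price 346≤669 — D8 is at least as good on every objective with at least one strict improvement.

Yes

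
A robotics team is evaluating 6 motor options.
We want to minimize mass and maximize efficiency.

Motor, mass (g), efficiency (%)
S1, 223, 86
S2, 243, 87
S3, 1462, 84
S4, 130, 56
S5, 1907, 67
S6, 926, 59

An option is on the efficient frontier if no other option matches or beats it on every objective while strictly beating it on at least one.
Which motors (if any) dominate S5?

S1: mass 223≤1907, efficiency 86≥67 — dominates S5.
S2: mass 243≤1907, efficiency 87≥67 — dominates S5.
S3: mass 1462≤1907, efficiency 84≥67 — dominates S5.
Others (S4, S6) are each worse than S5 on at least one objective.

S1, S2, S3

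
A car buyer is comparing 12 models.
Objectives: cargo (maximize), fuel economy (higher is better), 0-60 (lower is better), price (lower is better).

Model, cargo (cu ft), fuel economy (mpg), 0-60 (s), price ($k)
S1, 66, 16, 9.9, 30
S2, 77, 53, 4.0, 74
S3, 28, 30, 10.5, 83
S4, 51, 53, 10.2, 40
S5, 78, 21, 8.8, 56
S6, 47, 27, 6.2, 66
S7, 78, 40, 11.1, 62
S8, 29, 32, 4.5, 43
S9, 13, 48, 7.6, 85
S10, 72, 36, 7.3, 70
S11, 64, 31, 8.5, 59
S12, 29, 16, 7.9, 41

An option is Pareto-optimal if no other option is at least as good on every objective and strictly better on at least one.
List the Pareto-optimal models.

S1, S2, S4, S5, S6, S7, S8, S10, S11, S12

S1: not dominated (best price).
S2: not dominated (best 0-60).
S3: dominated by S2 (cargo 77≥28, fuel economy 53≥30, 0-60 4.0≤10.5, price 74≤83).
S4: not dominated.
S5: not dominated.
S6: not dominated.
S7: not dominated.
S8: not dominated.
S9: dominated by S2 (cargo 77≥13, fuel economy 53≥48, 0-60 4.0≤7.6, price 74≤85).
S10: not dominated.
S11: not dominated.
S12: not dominated.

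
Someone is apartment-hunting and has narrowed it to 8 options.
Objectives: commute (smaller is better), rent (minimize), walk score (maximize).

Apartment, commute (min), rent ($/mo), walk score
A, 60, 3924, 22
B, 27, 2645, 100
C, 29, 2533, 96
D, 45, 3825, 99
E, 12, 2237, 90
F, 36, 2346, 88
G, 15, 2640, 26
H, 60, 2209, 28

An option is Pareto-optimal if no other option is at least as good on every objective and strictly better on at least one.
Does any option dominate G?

E vs G: commute 12≤15, rent 2237≤2640, walk score 90≥26 — E is at least as good on every objective and strictly better on at least one, so E dominates G.

Yes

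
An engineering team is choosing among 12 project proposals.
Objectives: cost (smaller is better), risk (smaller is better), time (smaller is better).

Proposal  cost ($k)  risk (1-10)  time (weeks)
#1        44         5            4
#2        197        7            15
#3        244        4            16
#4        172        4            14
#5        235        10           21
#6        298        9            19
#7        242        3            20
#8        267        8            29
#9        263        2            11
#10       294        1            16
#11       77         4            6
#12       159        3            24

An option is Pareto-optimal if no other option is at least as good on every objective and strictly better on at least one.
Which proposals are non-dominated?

#1: not dominated (best cost).
#2: dominated by #1 (cost 44≤197, risk 5≤7, time 4≤15).
#3: dominated by #4 (cost 172≤244, risk 4≤4, time 14≤16).
#4: dominated by #11 (cost 77≤172, risk 4≤4, time 6≤14).
#5: dominated by #1 (cost 44≤235, risk 5≤10, time 4≤21).
#6: dominated by #1 (cost 44≤298, risk 5≤9, time 4≤19).
#7: not dominated.
#8: dominated by #1 (cost 44≤267, risk 5≤8, time 4≤29).
#9: not dominated.
#10: not dominated (best risk).
#11: not dominated.
#12: not dominated.

#1, #7, #9, #10, #11, #12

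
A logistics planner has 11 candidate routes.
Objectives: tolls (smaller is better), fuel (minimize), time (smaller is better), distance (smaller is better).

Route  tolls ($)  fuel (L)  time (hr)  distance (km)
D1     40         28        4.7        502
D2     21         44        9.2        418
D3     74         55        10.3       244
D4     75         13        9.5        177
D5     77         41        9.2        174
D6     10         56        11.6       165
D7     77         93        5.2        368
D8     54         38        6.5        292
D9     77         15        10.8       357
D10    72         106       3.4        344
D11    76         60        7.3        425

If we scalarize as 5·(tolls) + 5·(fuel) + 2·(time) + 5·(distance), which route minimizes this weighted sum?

D1: 5·40 + 5·28 + 2·4.7 + 5·502 = 2859.4
D2: 5·21 + 5·44 + 2·9.2 + 5·418 = 2433.4
D3: 5·74 + 5·55 + 2·10.3 + 5·244 = 1885.6
D4: 5·75 + 5·13 + 2·9.5 + 5·177 = 1344.0
D5: 5·77 + 5·41 + 2·9.2 + 5·174 = 1478.4
D6: 5·10 + 5·56 + 2·11.6 + 5·165 = 1178.2
D7: 5·77 + 5·93 + 2·5.2 + 5·368 = 2700.4
D8: 5·54 + 5·38 + 2·6.5 + 5·292 = 1933.0
D9: 5·77 + 5·15 + 2·10.8 + 5·357 = 2266.6
D10: 5·72 + 5·106 + 2·3.4 + 5·344 = 2616.8
D11: 5·76 + 5·60 + 2·7.3 + 5·425 = 2819.6
Lowest: D6 at 1178.2.

D6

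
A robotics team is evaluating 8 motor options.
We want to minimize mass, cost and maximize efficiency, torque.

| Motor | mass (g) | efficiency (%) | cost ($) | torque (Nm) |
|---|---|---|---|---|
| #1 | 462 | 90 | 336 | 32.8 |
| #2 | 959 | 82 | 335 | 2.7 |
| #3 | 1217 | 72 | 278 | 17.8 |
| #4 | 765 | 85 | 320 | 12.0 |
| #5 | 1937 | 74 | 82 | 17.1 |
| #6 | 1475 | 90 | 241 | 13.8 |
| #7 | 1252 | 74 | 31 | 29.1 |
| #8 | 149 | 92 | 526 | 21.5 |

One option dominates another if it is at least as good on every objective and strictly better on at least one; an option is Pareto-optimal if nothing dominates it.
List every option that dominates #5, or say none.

#7

#7: mass 1252≤1937, efficiency 74≥74, cost 31≤82, torque 29.1≥17.1 — dominates #5.
Others (#1, #2, #3, #4, #6, #8) are each worse than #5 on at least one objective.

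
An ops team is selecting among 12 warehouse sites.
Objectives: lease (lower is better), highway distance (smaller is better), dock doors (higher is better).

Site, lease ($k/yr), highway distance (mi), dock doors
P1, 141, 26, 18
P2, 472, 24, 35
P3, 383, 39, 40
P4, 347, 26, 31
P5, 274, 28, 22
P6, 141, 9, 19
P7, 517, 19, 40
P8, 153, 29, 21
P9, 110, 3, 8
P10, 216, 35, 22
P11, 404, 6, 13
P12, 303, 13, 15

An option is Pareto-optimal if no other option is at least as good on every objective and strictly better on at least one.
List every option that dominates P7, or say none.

none

P1: worse on highway distance (26 vs 19).
P2: worse on highway distance (24 vs 19).
P3: worse on highway distance (39 vs 19).
P4: worse on highway distance (26 vs 19).
P5: worse on highway distance (28 vs 19).
P6: worse on dock doors (19 vs 40).
P8: worse on highway distance (29 vs 19).
P9: worse on dock doors (8 vs 40).
P10: worse on highway distance (35 vs 19).
P11: worse on dock doors (13 vs 40).
P12: worse on dock doors (15 vs 40).
No option dominates P7.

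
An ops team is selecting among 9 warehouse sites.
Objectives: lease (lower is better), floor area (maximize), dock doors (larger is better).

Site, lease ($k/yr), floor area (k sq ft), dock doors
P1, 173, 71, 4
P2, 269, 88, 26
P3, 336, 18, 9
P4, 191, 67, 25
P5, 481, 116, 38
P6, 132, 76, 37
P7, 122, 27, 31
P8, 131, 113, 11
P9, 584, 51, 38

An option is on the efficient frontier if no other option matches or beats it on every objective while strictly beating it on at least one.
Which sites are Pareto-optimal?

P2, P5, P6, P7, P8

P1: dominated by P6 (lease 132≤173, floor area 76≥71, dock doors 37≥4).
P2: not dominated.
P3: dominated by P2 (lease 269≤336, floor area 88≥18, dock doors 26≥9).
P4: dominated by P6 (lease 132≤191, floor area 76≥67, dock doors 37≥25).
P5: not dominated (best floor area).
P6: not dominated.
P7: not dominated (best lease).
P8: not dominated.
P9: dominated by P5 (lease 481≤584, floor area 116≥51, dock doors 38≥38).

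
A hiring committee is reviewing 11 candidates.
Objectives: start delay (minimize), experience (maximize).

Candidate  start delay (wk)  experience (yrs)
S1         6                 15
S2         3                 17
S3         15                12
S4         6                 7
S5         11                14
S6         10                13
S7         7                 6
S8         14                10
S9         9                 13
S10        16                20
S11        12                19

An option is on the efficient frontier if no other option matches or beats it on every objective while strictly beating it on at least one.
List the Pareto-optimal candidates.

S2, S10, S11

S1: dominated by S2 (start delay 3≤6, experience 17≥15).
S2: not dominated (best start delay).
S3: dominated by S1 (start delay 6≤15, experience 15≥12).
S4: dominated by S1 (start delay 6≤6, experience 15≥7).
S5: dominated by S1 (start delay 6≤11, experience 15≥14).
S6: dominated by S1 (start delay 6≤10, experience 15≥13).
S7: dominated by S1 (start delay 6≤7, experience 15≥6).
S8: dominated by S1 (start delay 6≤14, experience 15≥10).
S9: dominated by S1 (start delay 6≤9, experience 15≥13).
S10: not dominated (best experience).
S11: not dominated.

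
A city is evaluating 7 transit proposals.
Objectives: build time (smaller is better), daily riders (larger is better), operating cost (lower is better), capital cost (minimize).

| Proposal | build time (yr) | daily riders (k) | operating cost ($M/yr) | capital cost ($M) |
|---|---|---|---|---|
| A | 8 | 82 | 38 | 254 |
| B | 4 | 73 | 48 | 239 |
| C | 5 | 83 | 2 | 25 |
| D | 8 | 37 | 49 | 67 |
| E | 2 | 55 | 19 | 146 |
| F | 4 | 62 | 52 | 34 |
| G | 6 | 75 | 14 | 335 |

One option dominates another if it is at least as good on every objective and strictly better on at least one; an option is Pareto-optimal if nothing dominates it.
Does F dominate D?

F vs D: F is worse on operating cost (52 vs 49), so it does not dominate D.

No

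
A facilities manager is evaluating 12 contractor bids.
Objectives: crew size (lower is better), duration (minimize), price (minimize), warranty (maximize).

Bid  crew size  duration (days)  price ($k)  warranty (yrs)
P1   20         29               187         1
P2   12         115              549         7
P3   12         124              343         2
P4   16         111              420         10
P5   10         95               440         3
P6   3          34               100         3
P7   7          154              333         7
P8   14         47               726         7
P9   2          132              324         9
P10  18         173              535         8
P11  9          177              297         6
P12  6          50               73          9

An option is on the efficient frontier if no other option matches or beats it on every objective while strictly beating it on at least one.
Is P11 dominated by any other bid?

Yes

P12 vs P11: crew size 6≤9, duration 50≤177, price 73≤297, warranty 9≥6 — P12 is at least as good on every objective and strictly better on at least one, so P12 dominates P11.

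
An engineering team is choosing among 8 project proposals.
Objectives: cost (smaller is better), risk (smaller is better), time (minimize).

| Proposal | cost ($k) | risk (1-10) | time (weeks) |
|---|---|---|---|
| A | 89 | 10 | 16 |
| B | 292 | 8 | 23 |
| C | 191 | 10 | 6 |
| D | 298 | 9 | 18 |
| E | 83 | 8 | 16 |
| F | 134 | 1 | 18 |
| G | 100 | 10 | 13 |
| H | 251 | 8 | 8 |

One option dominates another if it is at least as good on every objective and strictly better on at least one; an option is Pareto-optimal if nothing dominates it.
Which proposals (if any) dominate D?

E: cost 83≤298, risk 8≤9, time 16≤18 — dominates D.
F: cost 134≤298, risk 1≤9, time 18≤18 — dominates D.
H: cost 251≤298, risk 8≤9, time 8≤18 — dominates D.
Others (A, B, C, G) are each worse than D on at least one objective.

E, F, H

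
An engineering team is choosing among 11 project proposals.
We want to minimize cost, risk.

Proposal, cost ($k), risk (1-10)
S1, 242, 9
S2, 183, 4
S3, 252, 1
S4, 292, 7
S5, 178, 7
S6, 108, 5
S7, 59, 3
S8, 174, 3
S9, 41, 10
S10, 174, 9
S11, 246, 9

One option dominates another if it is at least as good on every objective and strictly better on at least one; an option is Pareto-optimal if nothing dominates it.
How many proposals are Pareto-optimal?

3

S1: dominated by S2 (cost 183≤242, risk 4≤9).
S2: dominated by S7 (cost 59≤183, risk 3≤4).
S3: not dominated (best risk).
S4: dominated by S2 (cost 183≤292, risk 4≤7).
S5: dominated by S6 (cost 108≤178, risk 5≤7).
S6: dominated by S7 (cost 59≤108, risk 3≤5).
S7: not dominated.
S8: dominated by S7 (cost 59≤174, risk 3≤3).
S9: not dominated (best cost).
S10: dominated by S6 (cost 108≤174, risk 5≤9).
S11: dominated by S1 (cost 242≤246, risk 9≤9).
Pareto-optimal: S3, S7, S9 → 3.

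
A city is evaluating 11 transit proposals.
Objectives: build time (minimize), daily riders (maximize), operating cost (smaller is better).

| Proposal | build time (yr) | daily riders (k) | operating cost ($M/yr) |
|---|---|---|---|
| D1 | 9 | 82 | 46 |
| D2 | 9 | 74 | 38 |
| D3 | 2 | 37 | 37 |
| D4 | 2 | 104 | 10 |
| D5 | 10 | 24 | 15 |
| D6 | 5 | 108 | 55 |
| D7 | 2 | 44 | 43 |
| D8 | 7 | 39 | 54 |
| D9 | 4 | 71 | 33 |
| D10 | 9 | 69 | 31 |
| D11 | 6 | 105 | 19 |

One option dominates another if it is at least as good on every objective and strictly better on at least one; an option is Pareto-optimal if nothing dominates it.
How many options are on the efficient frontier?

D1: dominated by D4 (build time 2≤9, daily riders 104≥82, operating cost 10≤46).
D2: dominated by D4 (build time 2≤9, daily riders 104≥74, operating cost 10≤38).
D3: dominated by D4 (build time 2≤2, daily riders 104≥37, operating cost 10≤37).
D4: not dominated (best operating cost).
D5: dominated by D4 (build time 2≤10, daily riders 104≥24, operating cost 10≤15).
D6: not dominated (best daily riders).
D7: dominated by D4 (build time 2≤2, daily riders 104≥44, operating cost 10≤43).
D8: dominated by D4 (build time 2≤7, daily riders 104≥39, operating cost 10≤54).
D9: dominated by D4 (build time 2≤4, daily riders 104≥71, operating cost 10≤33).
D10: dominated by D4 (build time 2≤9, daily riders 104≥69, operating cost 10≤31).
D11: not dominated.
Pareto-optimal: D4, D6, D11 → 3.

3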